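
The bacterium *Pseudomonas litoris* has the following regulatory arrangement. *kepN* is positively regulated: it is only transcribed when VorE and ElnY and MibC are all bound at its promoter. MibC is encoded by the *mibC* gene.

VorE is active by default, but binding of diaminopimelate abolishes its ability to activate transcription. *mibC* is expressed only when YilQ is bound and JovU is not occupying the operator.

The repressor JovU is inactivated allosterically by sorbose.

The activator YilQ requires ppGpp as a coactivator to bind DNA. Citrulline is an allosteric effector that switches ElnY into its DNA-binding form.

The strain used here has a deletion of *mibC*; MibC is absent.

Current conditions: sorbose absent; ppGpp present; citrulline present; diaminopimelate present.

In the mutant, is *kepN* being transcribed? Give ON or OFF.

OFF

Diaminopimelate is present, so VorE is inactive.
Citrulline is present, so ElnY is active.
MibC is non-functional in this strain, so it has no effect.
Required activator VorE is absent, so *kepN* is not transcribed.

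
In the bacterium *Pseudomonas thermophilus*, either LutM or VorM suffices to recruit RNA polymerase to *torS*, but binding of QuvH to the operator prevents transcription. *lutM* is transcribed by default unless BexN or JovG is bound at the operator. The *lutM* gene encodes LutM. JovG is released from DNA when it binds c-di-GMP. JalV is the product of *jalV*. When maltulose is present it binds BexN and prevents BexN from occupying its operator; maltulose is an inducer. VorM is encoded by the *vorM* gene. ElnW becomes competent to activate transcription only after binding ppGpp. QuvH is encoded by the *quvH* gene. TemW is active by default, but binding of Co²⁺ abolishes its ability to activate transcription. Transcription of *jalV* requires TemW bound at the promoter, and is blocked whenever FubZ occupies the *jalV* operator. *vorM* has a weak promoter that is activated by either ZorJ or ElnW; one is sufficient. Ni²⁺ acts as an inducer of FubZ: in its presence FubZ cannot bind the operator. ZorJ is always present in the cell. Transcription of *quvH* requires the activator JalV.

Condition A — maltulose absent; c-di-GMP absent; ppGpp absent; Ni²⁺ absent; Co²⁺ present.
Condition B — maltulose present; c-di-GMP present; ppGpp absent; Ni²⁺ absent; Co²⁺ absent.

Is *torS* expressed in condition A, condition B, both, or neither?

Condition A:
Maltulose is absent, so BexN is active.
c-di-GMP is absent, so JovG is active.
With repressor BexN bound, *lutM* is not transcribed.
So LutM is not produced.
ZorJ is produced constitutively and is active.
ppGpp is absent, so ElnW is inactive.
Activator ZorJ is present, so *vorM* is transcribed.
So VorM is produced and active.
Ni²⁺ is absent, so FubZ is active.
Co²⁺ is present, so TemW is inactive.
With repressor FubZ bound, *jalV* is not transcribed.
So JalV is not produced.
Required activator JalV is absent, so *quvH* is not transcribed.
So QuvH is not produced.
Activator VorM is present, so *torS* is transcribed.
→ *torS* is ON in A.
Condition B:
Maltulose is present, so BexN is inactive.
c-di-GMP is present, so JovG is inactive.
With no repressor bound, *lutM* is transcribed.
So LutM is produced and active.
ZorJ is produced constitutively and is active.
ppGpp is absent, so ElnW is inactive.
Activator ZorJ is present, so *vorM* is transcribed.
So VorM is produced and active.
Ni²⁺ is absent, so FubZ is active.
Co²⁺ is absent, so TemW is active.
With repressor FubZ bound, *jalV* is not transcribed.
So JalV is not produced.
Required activator JalV is absent, so *quvH* is not transcribed.
So QuvH is not produced.
Activator LutM is present, so *torS* is transcribed.
→ *torS* is ON in B.

both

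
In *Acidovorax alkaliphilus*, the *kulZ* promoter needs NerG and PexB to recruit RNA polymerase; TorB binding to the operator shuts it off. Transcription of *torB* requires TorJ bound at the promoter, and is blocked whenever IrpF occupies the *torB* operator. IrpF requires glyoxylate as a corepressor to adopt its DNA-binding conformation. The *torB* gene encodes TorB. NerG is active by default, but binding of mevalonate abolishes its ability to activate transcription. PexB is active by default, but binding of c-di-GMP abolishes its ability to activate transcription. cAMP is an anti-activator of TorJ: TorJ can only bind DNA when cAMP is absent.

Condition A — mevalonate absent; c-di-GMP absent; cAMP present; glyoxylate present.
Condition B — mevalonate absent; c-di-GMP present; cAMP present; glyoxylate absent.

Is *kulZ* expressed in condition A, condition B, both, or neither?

A only

Condition A:
Mevalonate is absent, so NerG is active.
c-di-GMP is absent, so PexB is active.
cAMP is present, so TorJ is inactive.
Glyoxylate is present, so IrpF is active.
With repressor IrpF bound, *torB* is not transcribed.
So TorB is not produced.
No repressor is bound and NerG and PexB are active, so *kulZ* is transcribed.
→ *kulZ* is ON in A.
Condition B:
Mevalonate is absent, so NerG is active.
c-di-GMP is present, so PexB is inactive.
cAMP is present, so TorJ is inactive.
Glyoxylate is absent, so IrpF is inactive.
Required activator TorJ is absent, so *torB* is not transcribed.
So TorB is not produced.
Required activator PexB is absent, so *kulZ* is not transcribed.
→ *kulZ* is OFF in B.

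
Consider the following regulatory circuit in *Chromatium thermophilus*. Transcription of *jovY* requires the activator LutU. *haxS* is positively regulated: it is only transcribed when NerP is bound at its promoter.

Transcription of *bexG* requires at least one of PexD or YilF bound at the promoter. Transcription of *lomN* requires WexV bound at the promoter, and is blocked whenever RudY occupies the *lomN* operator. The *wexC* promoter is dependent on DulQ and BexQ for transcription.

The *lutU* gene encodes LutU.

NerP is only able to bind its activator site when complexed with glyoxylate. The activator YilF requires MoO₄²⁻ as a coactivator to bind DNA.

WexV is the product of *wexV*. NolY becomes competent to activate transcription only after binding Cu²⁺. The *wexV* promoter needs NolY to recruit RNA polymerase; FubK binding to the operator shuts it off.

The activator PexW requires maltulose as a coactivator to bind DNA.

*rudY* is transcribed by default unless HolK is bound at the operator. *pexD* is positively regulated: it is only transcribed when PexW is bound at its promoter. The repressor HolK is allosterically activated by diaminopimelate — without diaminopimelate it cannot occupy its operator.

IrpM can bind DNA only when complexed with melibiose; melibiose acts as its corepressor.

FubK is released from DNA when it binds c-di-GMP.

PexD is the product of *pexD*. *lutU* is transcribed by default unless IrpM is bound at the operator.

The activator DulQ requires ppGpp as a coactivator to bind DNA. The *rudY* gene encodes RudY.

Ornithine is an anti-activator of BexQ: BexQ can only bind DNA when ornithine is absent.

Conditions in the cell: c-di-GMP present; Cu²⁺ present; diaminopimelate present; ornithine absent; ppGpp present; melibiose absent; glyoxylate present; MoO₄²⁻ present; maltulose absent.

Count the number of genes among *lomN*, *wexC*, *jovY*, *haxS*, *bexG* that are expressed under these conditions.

Diaminopimelate is present, so HolK is active.
With repressor HolK bound, *rudY* is not transcribed.
So RudY is not produced.
c-di-GMP is present, so FubK is inactive.
Cu²⁺ is present, so NolY is active.
No repressor is bound and NolY is active, so *wexV* is transcribed.
So WexV is produced and active.
No repressor is bound and WexV is active, so *lomN* is transcribed.
→ *lomN* is ON.
ppGpp is present, so DulQ is active.
Ornithine is absent, so BexQ is active.
No repressor is bound and DulQ and BexQ are active, so *wexC* is transcribed.
→ *wexC* is ON.
Melibiose is absent, so IrpM is inactive.
With no repressor bound, *lutU* is transcribed.
So LutU is produced and active.
No repressor is bound and LutU is active, so *jovY* is transcribed.
→ *jovY* is ON.
Glyoxylate is present, so NerP is active.
No repressor is bound and NerP is active, so *haxS* is transcribed.
→ *haxS* is ON.
Maltulose is absent, so PexW is inactive.
Required activator PexW is absent, so *pexD* is not transcribed.
So PexD is not produced.
MoO₄²⁻ is present, so YilF is active.
Activator YilF is present, so *bexG* is transcribed.
→ *bexG* is ON.
5 of the 5 genes are transcribed.

5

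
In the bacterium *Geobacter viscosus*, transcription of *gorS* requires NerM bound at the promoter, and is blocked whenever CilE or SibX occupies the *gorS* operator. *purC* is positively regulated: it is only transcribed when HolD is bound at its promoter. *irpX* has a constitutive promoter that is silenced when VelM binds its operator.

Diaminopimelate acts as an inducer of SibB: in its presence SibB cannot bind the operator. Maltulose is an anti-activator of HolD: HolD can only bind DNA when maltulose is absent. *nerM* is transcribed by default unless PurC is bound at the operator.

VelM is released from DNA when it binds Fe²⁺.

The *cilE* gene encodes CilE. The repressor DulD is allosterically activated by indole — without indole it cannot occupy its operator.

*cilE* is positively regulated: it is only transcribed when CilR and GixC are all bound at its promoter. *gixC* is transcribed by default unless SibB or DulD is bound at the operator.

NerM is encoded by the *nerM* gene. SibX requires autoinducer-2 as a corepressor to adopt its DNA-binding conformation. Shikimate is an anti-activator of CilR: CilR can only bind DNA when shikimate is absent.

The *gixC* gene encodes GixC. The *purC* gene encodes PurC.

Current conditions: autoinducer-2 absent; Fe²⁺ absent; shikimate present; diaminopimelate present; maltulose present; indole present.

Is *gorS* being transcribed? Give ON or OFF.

ON

Shikimate is present, so CilR is inactive.
Diaminopimelate is present, so SibB is inactive.
Indole is present, so DulD is active.
With repressor DulD bound, *gixC* is not transcribed.
So GixC is not produced.
Required activator CilR is absent, so *cilE* is not transcribed.
So CilE is not produced.
Maltulose is present, so HolD is inactive.
Required activator HolD is absent, so *purC* is not transcribed.
So PurC is not produced.
With no repressor bound, *nerM* is transcribed.
So NerM is produced and active.
Autoinducer-2 is absent, so SibX is inactive.
No repressor is bound and NerM is active, so *gorS* is transcribed.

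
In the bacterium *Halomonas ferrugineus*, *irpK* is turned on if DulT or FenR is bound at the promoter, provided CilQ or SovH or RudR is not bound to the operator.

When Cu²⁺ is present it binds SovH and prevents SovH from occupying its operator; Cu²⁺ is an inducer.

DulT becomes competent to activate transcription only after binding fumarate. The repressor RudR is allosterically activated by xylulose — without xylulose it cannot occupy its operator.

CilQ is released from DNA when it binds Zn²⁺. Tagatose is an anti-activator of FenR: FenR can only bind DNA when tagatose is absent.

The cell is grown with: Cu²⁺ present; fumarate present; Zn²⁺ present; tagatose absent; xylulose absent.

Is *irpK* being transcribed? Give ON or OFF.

Fumarate is present, so DulT is active.
Zn²⁺ is present, so CilQ is inactive.
Cu²⁺ is present, so SovH is inactive.
Xylulose is absent, so RudR is inactive.
Tagatose is absent, so FenR is active.
Activator DulT is present, so *irpK* is transcribed.

ON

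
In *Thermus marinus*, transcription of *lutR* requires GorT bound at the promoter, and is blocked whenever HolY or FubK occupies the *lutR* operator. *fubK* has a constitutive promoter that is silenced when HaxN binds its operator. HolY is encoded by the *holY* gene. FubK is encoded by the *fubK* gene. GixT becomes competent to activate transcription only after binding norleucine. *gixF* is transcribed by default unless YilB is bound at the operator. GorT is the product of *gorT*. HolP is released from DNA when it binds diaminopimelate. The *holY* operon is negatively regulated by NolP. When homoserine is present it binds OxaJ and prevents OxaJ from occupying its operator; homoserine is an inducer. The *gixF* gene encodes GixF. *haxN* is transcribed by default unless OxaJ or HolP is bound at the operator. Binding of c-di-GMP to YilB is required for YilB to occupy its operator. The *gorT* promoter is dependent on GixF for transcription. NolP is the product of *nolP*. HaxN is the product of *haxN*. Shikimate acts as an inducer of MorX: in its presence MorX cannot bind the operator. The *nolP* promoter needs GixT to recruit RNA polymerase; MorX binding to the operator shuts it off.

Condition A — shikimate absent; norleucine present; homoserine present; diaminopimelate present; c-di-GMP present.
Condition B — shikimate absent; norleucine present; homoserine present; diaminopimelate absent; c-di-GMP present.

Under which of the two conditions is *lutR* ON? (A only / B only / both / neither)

Condition A:
Shikimate is absent, so MorX is active.
Norleucine is present, so GixT is active.
With repressor MorX bound, *nolP* is not transcribed.
So NolP is not produced.
With no repressor bound, *holY* is transcribed.
So HolY is produced and active.
Homoserine is present, so OxaJ is inactive.
Diaminopimelate is present, so HolP is inactive.
With no repressor bound, *haxN* is transcribed.
So HaxN is produced and active.
With repressor HaxN bound, *fubK* is not transcribed.
So FubK is not produced.
c-di-GMP is present, so YilB is active.
With repressor YilB bound, *gixF* is not transcribed.
So GixF is not produced.
Required activator GixF is absent, so *gorT* is not transcribed.
So GorT is not produced.
With repressor HolY bound, *lutR* is not transcribed.
→ *lutR* is OFF in A.
Condition B:
Shikimate is absent, so MorX is active.
Norleucine is present, so GixT is active.
With repressor MorX bound, *nolP* is not transcribed.
So NolP is not produced.
With no repressor bound, *holY* is transcribed.
So HolY is produced and active.
Homoserine is present, so OxaJ is inactive.
Diaminopimelate is absent, so HolP is active.
With repressor HolP bound, *haxN* is not transcribed.
So HaxN is not produced.
With no repressor bound, *fubK* is transcribed.
So FubK is produced and active.
c-di-GMP is present, so YilB is active.
With repressor YilB bound, *gixF* is not transcribed.
So GixF is not produced.
Required activator GixF is absent, so *gorT* is not transcribed.
So GorT is not produced.
With repressor HolY bound, *lutR* is not transcribed.
→ *lutR* is OFF in B.

neither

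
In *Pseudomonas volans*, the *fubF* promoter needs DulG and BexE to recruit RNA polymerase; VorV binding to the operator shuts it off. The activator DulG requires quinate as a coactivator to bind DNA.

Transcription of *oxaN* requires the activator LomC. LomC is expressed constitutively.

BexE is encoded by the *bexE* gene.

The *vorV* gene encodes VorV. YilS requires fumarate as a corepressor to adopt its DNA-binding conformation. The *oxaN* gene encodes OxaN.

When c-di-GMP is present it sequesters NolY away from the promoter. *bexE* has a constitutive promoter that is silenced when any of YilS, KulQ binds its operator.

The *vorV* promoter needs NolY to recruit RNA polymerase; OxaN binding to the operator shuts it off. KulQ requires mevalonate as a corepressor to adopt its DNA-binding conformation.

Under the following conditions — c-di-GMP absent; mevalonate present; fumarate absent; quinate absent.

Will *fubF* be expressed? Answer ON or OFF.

OFF

Quinate is absent, so DulG is inactive.
LomC is produced constitutively and is active.
No repressor is bound and LomC is active, so *oxaN* is transcribed.
So OxaN is produced and active.
c-di-GMP is absent, so NolY is active.
With repressor OxaN bound, *vorV* is not transcribed.
So VorV is not produced.
Fumarate is absent, so YilS is inactive.
Mevalonate is present, so KulQ is active.
With repressor KulQ bound, *bexE* is not transcribed.
So BexE is not produced.
Required activator DulG is absent, so *fubF* is not transcribed.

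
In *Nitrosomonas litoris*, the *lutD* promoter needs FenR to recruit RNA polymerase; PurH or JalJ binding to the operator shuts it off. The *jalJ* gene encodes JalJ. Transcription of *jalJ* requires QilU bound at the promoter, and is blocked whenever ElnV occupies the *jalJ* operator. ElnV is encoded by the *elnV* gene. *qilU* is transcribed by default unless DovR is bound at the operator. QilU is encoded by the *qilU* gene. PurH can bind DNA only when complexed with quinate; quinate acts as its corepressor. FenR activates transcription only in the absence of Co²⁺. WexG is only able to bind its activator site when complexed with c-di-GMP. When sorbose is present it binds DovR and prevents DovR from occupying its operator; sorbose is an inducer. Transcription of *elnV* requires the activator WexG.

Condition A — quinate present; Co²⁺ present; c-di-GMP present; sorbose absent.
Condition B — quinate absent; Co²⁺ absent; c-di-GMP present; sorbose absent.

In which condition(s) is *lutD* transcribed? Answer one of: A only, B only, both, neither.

Condition A:
Quinate is present, so PurH is active.
Co²⁺ is present, so FenR is inactive.
c-di-GMP is present, so WexG is active.
No repressor is bound and WexG is active, so *elnV* is transcribed.
So ElnV is produced and active.
Sorbose is absent, so DovR is active.
With repressor DovR bound, *qilU* is not transcribed.
So QilU is not produced.
With repressor ElnV bound, *jalJ* is not transcribed.
So JalJ is not produced.
With repressor PurH bound, *lutD* is not transcribed.
→ *lutD* is OFF in A.
Condition B:
Quinate is absent, so PurH is inactive.
Co²⁺ is absent, so FenR is active.
c-di-GMP is present, so WexG is active.
No repressor is bound and WexG is active, so *elnV* is transcribed.
So ElnV is produced and active.
Sorbose is absent, so DovR is active.
With repressor DovR bound, *qilU* is not transcribed.
So QilU is not produced.
With repressor ElnV bound, *jalJ* is not transcribed.
So JalJ is not produced.
No repressor is bound and FenR is active, so *lutD* is transcribed.
→ *lutD* is ON in B.

B only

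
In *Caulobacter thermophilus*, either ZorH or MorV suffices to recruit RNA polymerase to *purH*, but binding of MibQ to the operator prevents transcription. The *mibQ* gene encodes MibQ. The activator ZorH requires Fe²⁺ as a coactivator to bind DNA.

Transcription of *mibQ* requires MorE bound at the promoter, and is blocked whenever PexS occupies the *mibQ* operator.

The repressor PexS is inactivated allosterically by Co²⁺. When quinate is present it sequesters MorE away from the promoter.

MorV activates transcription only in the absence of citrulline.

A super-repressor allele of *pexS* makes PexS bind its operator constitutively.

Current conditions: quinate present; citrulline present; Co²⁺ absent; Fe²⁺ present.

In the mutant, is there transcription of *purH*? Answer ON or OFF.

Fe²⁺ is present, so ZorH is active.
PexS is constitutively active in this strain.
Quinate is present, so MorE is inactive.
With repressor PexS bound, *mibQ* is not transcribed.
So MibQ is not produced.
Citrulline is present, so MorV is inactive.
Activator ZorH is present, so *purH* is transcribed.

ON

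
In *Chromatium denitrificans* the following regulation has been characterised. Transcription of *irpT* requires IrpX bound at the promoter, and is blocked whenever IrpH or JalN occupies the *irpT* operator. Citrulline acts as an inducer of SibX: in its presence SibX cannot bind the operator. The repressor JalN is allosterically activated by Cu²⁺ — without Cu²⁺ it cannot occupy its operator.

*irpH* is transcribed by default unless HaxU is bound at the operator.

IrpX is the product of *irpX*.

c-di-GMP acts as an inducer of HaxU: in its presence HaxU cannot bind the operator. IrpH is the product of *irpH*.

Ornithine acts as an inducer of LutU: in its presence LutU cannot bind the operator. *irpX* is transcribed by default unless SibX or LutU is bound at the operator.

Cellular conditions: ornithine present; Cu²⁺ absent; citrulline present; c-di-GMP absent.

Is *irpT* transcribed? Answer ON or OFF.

ON

c-di-GMP is absent, so HaxU is active.
With repressor HaxU bound, *irpH* is not transcribed.
So IrpH is not produced.
Citrulline is present, so SibX is inactive.
Ornithine is present, so LutU is inactive.
With no repressor bound, *irpX* is transcribed.
So IrpX is produced and active.
Cu²⁺ is absent, so JalN is inactive.
No repressor is bound and IrpX is active, so *irpT* is transcribed.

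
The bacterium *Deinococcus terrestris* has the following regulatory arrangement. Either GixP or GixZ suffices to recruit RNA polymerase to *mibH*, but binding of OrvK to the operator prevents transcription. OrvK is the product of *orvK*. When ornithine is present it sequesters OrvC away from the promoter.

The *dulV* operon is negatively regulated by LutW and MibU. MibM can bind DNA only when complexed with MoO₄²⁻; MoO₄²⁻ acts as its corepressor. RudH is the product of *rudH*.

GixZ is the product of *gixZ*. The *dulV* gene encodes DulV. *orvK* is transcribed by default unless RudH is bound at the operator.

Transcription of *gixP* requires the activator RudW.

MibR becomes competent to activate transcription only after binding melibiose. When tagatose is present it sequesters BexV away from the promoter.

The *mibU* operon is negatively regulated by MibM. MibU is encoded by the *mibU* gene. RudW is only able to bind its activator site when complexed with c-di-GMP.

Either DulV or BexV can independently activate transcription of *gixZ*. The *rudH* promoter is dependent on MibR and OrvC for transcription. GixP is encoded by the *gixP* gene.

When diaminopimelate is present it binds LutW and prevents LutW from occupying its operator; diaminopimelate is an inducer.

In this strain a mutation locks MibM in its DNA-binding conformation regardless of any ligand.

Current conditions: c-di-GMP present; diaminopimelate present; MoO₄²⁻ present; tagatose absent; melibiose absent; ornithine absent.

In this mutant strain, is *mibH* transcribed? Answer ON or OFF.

Melibiose is absent, so MibR is inactive.
Ornithine is absent, so OrvC is active.
Required activator MibR is absent, so *rudH* is not transcribed.
So RudH is not produced.
With no repressor bound, *orvK* is transcribed.
So OrvK is produced and active.
c-di-GMP is present, so RudW is active.
No repressor is bound and RudW is active, so *gixP* is transcribed.
So GixP is produced and active.
Diaminopimelate is present, so LutW is inactive.
MibM is constitutively active in this strain.
With repressor MibM bound, *mibU* is not transcribed.
So MibU is not produced.
With no repressor bound, *dulV* is transcribed.
So DulV is produced and active.
Tagatose is absent, so BexV is active.
Activator DulV is present, so *gixZ* is transcribed.
So GixZ is produced and active.
With repressor OrvK bound, *mibH* is not transcribed.

OFF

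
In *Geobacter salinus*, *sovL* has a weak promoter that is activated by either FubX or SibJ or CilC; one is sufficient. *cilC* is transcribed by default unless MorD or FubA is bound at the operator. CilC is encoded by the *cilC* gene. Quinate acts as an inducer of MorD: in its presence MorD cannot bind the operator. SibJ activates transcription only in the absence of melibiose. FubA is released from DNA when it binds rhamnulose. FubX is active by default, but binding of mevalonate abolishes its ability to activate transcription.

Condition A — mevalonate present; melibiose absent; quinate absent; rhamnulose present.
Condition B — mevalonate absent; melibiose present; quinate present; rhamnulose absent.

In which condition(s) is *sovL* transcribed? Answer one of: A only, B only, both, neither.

Condition A:
Mevalonate is present, so FubX is inactive.
Melibiose is absent, so SibJ is active.
Quinate is absent, so MorD is active.
Rhamnulose is present, so FubA is inactive.
With repressor MorD bound, *cilC* is not transcribed.
So CilC is not produced.
Activator SibJ is present, so *sovL* is transcribed.
→ *sovL* is ON in A.
Condition B:
Mevalonate is absent, so FubX is active.
Melibiose is present, so SibJ is inactive.
Quinate is present, so MorD is inactive.
Rhamnulose is absent, so FubA is active.
With repressor FubA bound, *cilC* is not transcribed.
So CilC is not produced.
Activator FubX is present, so *sovL* is transcribed.
→ *sovL* is ON in B.

both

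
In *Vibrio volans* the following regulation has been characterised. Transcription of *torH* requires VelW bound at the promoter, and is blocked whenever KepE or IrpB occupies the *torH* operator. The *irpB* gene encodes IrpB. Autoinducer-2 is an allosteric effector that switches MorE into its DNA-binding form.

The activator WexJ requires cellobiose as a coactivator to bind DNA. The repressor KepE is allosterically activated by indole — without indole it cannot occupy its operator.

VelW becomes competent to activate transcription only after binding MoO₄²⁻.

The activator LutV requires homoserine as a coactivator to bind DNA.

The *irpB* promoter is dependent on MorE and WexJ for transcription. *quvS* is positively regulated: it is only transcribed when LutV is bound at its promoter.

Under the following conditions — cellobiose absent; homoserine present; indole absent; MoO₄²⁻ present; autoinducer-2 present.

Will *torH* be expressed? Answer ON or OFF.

Indole is absent, so KepE is inactive.
Autoinducer-2 is present, so MorE is active.
Cellobiose is absent, so WexJ is inactive.
Required activator WexJ is absent, so *irpB* is not transcribed.
So IrpB is not produced.
MoO₄²⁻ is present, so VelW is active.
No repressor is bound and VelW is active, so *torH* is transcribed.

ON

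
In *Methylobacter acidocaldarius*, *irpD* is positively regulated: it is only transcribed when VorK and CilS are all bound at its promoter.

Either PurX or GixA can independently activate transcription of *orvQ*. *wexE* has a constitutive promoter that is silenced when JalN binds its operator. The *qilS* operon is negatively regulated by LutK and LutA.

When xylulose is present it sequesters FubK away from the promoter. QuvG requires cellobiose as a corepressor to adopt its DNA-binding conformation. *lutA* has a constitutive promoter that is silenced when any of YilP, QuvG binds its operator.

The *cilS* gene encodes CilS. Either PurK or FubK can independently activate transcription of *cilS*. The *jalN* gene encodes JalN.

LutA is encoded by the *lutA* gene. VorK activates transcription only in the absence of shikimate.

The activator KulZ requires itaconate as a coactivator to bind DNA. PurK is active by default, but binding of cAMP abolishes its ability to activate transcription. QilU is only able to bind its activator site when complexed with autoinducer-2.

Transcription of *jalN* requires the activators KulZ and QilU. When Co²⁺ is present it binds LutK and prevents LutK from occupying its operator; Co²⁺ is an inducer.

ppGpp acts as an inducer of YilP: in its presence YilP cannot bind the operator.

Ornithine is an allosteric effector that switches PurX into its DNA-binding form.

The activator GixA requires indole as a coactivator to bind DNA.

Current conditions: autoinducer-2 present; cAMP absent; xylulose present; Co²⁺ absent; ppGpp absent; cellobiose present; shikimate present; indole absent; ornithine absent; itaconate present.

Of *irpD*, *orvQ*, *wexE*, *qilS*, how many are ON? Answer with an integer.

Shikimate is present, so VorK is inactive.
cAMP is absent, so PurK is active.
Xylulose is present, so FubK is inactive.
Activator PurK is present, so *cilS* is transcribed.
So CilS is produced and active.
Required activator VorK is absent, so *irpD* is not transcribed.
→ *irpD* is OFF.
Ornithine is absent, so PurX is inactive.
Indole is absent, so GixA is inactive.
No activator is available at the *orvQ* promoter, so *orvQ* is not transcribed.
→ *orvQ* is OFF.
Itaconate is present, so KulZ is active.
Autoinducer-2 is present, so QilU is active.
No repressor is bound and KulZ and QilU are active, so *jalN* is transcribed.
So JalN is produced and active.
With repressor JalN bound, *wexE* is not transcribed.
→ *wexE* is OFF.
Co²⁺ is absent, so LutK is active.
ppGpp is absent, so YilP is active.
Cellobiose is present, so QuvG is active.
With repressor YilP bound, *lutA* is not transcribed.
So LutA is not produced.
With repressor LutK bound, *qilS* is not transcribed.
→ *qilS* is OFF.
0 of the 4 genes are transcribed.

0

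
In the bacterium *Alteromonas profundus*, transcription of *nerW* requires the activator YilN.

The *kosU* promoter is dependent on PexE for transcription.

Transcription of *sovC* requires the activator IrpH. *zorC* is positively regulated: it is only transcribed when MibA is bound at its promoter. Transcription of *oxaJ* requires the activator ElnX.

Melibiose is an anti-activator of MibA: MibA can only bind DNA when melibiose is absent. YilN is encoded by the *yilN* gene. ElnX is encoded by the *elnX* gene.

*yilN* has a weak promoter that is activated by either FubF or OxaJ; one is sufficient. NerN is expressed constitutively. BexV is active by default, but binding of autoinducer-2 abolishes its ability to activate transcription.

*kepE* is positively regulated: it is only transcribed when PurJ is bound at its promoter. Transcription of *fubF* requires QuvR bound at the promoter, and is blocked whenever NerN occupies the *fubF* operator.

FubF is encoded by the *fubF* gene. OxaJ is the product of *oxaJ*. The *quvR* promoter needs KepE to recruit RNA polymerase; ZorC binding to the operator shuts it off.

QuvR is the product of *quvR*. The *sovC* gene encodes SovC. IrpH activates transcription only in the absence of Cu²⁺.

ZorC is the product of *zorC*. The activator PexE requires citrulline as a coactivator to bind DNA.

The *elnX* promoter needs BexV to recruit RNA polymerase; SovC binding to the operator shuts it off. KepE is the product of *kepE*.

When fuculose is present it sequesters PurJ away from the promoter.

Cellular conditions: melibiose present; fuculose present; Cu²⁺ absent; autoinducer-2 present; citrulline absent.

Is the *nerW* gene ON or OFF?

Melibiose is present, so MibA is inactive.
Required activator MibA is absent, so *zorC* is not transcribed.
So ZorC is not produced.
Fuculose is present, so PurJ is inactive.
Required activator PurJ is absent, so *kepE* is not transcribed.
So KepE is not produced.
Required activator KepE is absent, so *quvR* is not transcribed.
So QuvR is not produced.
NerN is produced constitutively and is active.
With repressor NerN bound, *fubF* is not transcribed.
So FubF is not produced.
Cu²⁺ is absent, so IrpH is active.
No repressor is bound and IrpH is active, so *sovC* is transcribed.
So SovC is produced and active.
Autoinducer-2 is present, so BexV is inactive.
With repressor SovC bound, *elnX* is not transcribed.
So ElnX is not produced.
Required activator ElnX is absent, so *oxaJ* is not transcribed.
So OxaJ is not produced.
No activator is available at the *yilN* promoter, so *yilN* is not transcribed.
So YilN is not produced.
Required activator YilN is absent, so *nerW* is not transcribed.

OFF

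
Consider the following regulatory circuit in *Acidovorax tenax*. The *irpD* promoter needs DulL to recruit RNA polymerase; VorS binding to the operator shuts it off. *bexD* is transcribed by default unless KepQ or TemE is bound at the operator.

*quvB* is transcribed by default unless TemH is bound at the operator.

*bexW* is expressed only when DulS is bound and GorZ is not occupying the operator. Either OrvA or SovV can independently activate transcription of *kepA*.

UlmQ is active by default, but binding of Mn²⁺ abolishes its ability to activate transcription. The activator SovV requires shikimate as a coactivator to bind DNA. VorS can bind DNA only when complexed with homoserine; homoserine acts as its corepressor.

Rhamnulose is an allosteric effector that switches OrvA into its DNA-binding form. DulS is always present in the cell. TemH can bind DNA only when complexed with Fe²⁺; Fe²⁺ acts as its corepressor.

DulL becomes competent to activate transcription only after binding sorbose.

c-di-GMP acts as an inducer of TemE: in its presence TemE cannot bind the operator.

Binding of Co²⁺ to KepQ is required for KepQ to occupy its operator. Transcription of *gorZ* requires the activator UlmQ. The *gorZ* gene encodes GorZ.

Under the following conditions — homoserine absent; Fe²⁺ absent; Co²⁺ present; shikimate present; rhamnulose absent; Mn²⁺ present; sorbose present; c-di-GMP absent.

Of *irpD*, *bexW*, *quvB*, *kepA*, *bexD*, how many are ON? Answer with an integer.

4

Sorbose is present, so DulL is active.
Homoserine is absent, so VorS is inactive.
No repressor is bound and DulL is active, so *irpD* is transcribed.
→ *irpD* is ON.
DulS is produced constitutively and is active.
Mn²⁺ is present, so UlmQ is inactive.
Required activator UlmQ is absent, so *gorZ* is not transcribed.
So GorZ is not produced.
No repressor is bound and DulS is active, so *bexW* is transcribed.
→ *bexW* is ON.
Fe²⁺ is absent, so TemH is inactive.
With no repressor bound, *quvB* is transcribed.
→ *quvB* is ON.
Rhamnulose is absent, so OrvA is inactive.
Shikimate is present, so SovV is active.
Activator SovV is present, so *kepA* is transcribed.
→ *kepA* is ON.
Co²⁺ is present, so KepQ is active.
c-di-GMP is absent, so TemE is active.
With repressor KepQ bound, *bexD* is not transcribed.
→ *bexD* is OFF.
4 of the 5 genes are transcribed.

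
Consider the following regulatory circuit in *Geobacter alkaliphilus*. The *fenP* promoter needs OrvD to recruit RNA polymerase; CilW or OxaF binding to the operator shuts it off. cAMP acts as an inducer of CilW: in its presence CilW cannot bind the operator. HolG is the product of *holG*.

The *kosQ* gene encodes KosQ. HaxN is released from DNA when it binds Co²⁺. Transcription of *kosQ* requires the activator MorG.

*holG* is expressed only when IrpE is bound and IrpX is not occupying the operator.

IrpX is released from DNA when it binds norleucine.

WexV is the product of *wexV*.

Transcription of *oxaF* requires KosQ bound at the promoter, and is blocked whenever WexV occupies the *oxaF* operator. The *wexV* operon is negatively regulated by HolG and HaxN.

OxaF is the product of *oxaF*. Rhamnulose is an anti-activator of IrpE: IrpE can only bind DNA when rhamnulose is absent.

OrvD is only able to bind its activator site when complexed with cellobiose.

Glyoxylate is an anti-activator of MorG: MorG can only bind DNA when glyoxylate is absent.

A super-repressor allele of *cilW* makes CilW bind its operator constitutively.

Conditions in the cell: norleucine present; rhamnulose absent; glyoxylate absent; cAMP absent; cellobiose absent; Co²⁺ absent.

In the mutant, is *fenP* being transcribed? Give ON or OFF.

OFF

CilW is constitutively active in this strain.
Cellobiose is absent, so OrvD is inactive.
Norleucine is present, so IrpX is inactive.
Rhamnulose is absent, so IrpE is active.
No repressor is bound and IrpE is active, so *holG* is transcribed.
So HolG is produced and active.
Co²⁺ is absent, so HaxN is active.
With repressor HolG bound, *wexV* is not transcribed.
So WexV is not produced.
Glyoxylate is absent, so MorG is active.
No repressor is bound and MorG is active, so *kosQ* is transcribed.
So KosQ is produced and active.
No repressor is bound and KosQ is active, so *oxaF* is transcribed.
So OxaF is produced and active.
With repressor CilW bound, *fenP* is not transcribed.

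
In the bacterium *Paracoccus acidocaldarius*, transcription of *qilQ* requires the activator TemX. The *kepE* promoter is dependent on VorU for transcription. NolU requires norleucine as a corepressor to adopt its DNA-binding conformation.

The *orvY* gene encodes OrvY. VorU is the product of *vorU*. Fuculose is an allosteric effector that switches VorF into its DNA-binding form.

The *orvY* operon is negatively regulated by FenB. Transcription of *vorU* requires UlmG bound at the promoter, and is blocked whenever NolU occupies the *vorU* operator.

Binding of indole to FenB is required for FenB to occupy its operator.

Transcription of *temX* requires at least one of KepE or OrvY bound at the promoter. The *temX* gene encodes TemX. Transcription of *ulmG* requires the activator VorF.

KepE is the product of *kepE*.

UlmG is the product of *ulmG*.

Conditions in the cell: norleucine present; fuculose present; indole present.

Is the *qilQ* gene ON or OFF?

Fuculose is present, so VorF is active.
No repressor is bound and VorF is active, so *ulmG* is transcribed.
So UlmG is produced and active.
Norleucine is present, so NolU is active.
With repressor NolU bound, *vorU* is not transcribed.
So VorU is not produced.
Required activator VorU is absent, so *kepE* is not transcribed.
So KepE is not produced.
Indole is present, so FenB is active.
With repressor FenB bound, *orvY* is not transcribed.
So OrvY is not produced.
No activator is available at the *temX* promoter, so *temX* is not transcribed.
So TemX is not produced.
Required activator TemX is absent, so *qilQ* is not transcribed.

OFF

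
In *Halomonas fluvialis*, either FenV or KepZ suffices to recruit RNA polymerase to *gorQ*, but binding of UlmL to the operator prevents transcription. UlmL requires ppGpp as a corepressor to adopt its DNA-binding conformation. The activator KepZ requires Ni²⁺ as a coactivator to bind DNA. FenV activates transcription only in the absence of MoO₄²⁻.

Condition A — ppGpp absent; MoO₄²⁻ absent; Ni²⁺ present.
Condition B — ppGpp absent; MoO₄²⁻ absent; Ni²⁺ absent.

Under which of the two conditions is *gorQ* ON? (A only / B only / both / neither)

Condition A:
ppGpp is absent, so UlmL is inactive.
MoO₄²⁻ is absent, so FenV is active.
Ni²⁺ is present, so KepZ is active.
Activator FenV is present, so *gorQ* is transcribed.
→ *gorQ* is ON in A.
Condition B:
ppGpp is absent, so UlmL is inactive.
MoO₄²⁻ is absent, so FenV is active.
Ni²⁺ is absent, so KepZ is inactive.
Activator FenV is present, so *gorQ* is transcribed.
→ *gorQ* is ON in B.

both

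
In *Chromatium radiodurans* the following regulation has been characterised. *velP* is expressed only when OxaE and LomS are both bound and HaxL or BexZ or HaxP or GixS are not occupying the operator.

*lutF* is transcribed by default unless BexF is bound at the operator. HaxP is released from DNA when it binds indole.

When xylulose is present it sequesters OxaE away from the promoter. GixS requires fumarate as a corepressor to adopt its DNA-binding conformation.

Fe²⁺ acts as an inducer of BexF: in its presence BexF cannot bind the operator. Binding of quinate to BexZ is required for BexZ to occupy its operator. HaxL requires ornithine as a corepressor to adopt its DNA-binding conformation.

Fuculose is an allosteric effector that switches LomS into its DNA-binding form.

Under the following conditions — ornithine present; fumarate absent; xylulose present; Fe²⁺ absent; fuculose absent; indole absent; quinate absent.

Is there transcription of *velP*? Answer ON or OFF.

Xylulose is present, so OxaE is inactive.
Fuculose is absent, so LomS is inactive.
Ornithine is present, so HaxL is active.
Quinate is absent, so BexZ is inactive.
Indole is absent, so HaxP is active.
Fumarate is absent, so GixS is inactive.
With repressor HaxL bound, *velP* is not transcribed.

OFF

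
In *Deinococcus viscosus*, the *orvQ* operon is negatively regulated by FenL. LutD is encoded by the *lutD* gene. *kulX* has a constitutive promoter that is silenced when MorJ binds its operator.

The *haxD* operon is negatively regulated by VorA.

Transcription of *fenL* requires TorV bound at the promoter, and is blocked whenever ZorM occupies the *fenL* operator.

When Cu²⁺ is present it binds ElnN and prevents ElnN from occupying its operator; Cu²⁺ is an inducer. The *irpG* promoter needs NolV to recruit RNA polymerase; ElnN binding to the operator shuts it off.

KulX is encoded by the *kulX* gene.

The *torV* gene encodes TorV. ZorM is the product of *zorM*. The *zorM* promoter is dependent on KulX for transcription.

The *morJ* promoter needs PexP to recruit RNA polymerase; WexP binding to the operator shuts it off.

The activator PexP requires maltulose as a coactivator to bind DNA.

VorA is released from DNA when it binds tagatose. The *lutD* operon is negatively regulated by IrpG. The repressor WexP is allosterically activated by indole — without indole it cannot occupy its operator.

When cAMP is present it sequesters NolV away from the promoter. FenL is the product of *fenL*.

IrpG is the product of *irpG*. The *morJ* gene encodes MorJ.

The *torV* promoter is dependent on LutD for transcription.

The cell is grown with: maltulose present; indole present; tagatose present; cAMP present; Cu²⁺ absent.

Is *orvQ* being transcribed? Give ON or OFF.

Maltulose is present, so PexP is active.
Indole is present, so WexP is active.
With repressor WexP bound, *morJ* is not transcribed.
So MorJ is not produced.
With no repressor bound, *kulX* is transcribed.
So KulX is produced and active.
No repressor is bound and KulX is active, so *zorM* is transcribed.
So ZorM is produced and active.
Cu²⁺ is absent, so ElnN is active.
cAMP is present, so NolV is inactive.
With repressor ElnN bound, *irpG* is not transcribed.
So IrpG is not produced.
With no repressor bound, *lutD* is transcribed.
So LutD is produced and active.
No repressor is bound and LutD is active, so *torV* is transcribed.
So TorV is produced and active.
With repressor ZorM bound, *fenL* is not transcribed.
So FenL is not produced.
With no repressor bound, *orvQ* is transcribed.

ON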